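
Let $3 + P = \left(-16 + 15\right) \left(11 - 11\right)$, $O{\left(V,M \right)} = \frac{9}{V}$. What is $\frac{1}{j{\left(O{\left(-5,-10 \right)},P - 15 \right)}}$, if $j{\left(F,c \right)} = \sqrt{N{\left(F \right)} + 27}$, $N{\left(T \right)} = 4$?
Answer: $\frac{\sqrt{31}}{31} \approx 0.17961$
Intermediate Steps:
$P = -3$ ($P = -3 + \left(-16 + 15\right) \left(11 - 11\right) = -3 - 0 = -3 + 0 = -3$)
$j{\left(F,c \right)} = \sqrt{31}$ ($j{\left(F,c \right)} = \sqrt{4 + 27} = \sqrt{31}$)
$\frac{1}{j{\left(O{\left(-5,-10 \right)},P - 15 \right)}} = \frac{1}{\sqrt{31}} = \frac{\sqrt{31}}{31}$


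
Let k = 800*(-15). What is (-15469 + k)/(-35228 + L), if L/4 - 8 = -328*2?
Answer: 27469/37820 ≈ 0.72631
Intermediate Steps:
k = -12000
L = -2592 (L = 32 + 4*(-328*2) = 32 + 4*(-656) = 32 - 2624 = -2592)
(-15469 + k)/(-35228 + L) = (-15469 - 12000)/(-35228 - 2592) = -27469/(-37820) = -27469*(-1/37820) = 27469/37820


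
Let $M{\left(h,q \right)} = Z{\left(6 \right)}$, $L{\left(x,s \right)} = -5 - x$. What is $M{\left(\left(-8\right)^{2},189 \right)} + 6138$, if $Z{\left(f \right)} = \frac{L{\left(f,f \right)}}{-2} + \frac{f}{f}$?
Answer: $\frac{12289}{2} \approx 6144.5$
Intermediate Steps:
$Z{\left(f \right)} = \frac{7}{2} + \frac{f}{2}$ ($Z{\left(f \right)} = \frac{-5 - f}{-2} + \frac{f}{f} = \left(-5 - f\right) \left(- \frac{1}{2}\right) + 1 = \left(\frac{5}{2} + \frac{f}{2}\right) + 1 = \frac{7}{2} + \frac{f}{2}$)
$M{\left(h,q \right)} = \frac{13}{2}$ ($M{\left(h,q \right)} = \frac{7}{2} + \frac{1}{2} \cdot 6 = \frac{7}{2} + 3 = \frac{13}{2}$)
$M{\left(\left(-8\right)^{2},189 \right)} + 6138 = \frac{13}{2} + 6138 = \frac{12289}{2}$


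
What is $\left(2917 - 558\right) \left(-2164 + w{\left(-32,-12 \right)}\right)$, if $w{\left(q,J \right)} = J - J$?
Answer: $-5104876$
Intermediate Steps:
$w{\left(q,J \right)} = 0$
$\left(2917 - 558\right) \left(-2164 + w{\left(-32,-12 \right)}\right) = \left(2917 - 558\right) \left(-2164 + 0\right) = 2359 \left(-2164\right) = -5104876$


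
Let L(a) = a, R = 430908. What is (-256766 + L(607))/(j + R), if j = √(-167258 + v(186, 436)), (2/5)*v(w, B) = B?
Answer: -27595240593/46420467658 + 256159*I*√41542/92840935316 ≈ -0.59446 + 0.00056236*I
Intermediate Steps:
v(w, B) = 5*B/2
j = 2*I*√41542 (j = √(-167258 + (5/2)*436) = √(-167258 + 1090) = √(-166168) = 2*I*√41542 ≈ 407.64*I)
(-256766 + L(607))/(j + R) = (-256766 + 607)/(2*I*√41542 + 430908) = -256159/(430908 + 2*I*√41542)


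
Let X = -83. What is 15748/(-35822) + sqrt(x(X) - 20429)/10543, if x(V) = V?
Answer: -7874/17911 + 4*I*sqrt(1282)/10543 ≈ -0.43962 + 0.013584*I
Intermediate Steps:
15748/(-35822) + sqrt(x(X) - 20429)/10543 = 15748/(-35822) + sqrt(-83 - 20429)/10543 = 15748*(-1/35822) + sqrt(-20512)*(1/10543) = -7874/17911 + (4*I*sqrt(1282))*(1/10543) = -7874/17911 + 4*I*sqrt(1282)/10543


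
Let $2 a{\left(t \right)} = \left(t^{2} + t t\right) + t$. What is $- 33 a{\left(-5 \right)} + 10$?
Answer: $- \frac{1465}{2} \approx -732.5$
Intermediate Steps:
$a{\left(t \right)} = t^{2} + \frac{t}{2}$ ($a{\left(t \right)} = \frac{\left(t^{2} + t t\right) + t}{2} = \frac{\left(t^{2} + t^{2}\right) + t}{2} = \frac{2 t^{2} + t}{2} = \frac{t + 2 t^{2}}{2} = t^{2} + \frac{t}{2}$)
$- 33 a{\left(-5 \right)} + 10 = - 33 \left(- 5 \left(\frac{1}{2} - 5\right)\right) + 10 = - 33 \left(\left(-5\right) \left(- \frac{9}{2}\right)\right) + 10 = \left(-33\right) \frac{45}{2} + 10 = - \frac{1485}{2} + 10 = - \frac{1465}{2}$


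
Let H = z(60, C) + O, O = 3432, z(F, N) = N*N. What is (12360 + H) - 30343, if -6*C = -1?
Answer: -523835/36 ≈ -14551.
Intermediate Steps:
C = 1/6 (C = -1/6*(-1) = 1/6 ≈ 0.16667)
z(F, N) = N**2
H = 123553/36 (H = (1/6)**2 + 3432 = 1/36 + 3432 = 123553/36 ≈ 3432.0)
(12360 + H) - 30343 = (12360 + 123553/36) - 30343 = 568513/36 - 30343 = -523835/36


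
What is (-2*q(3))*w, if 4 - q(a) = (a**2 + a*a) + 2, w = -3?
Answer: -96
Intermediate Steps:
q(a) = 2 - 2*a**2 (q(a) = 4 - ((a**2 + a*a) + 2) = 4 - ((a**2 + a**2) + 2) = 4 - (2*a**2 + 2) = 4 - (2 + 2*a**2) = 4 + (-2 - 2*a**2) = 2 - 2*a**2)
(-2*q(3))*w = -2*(2 - 2*3**2)*(-3) = -2*(2 - 2*9)*(-3) = -2*(2 - 18)*(-3) = -2*(-16)*(-3) = 32*(-3) = -96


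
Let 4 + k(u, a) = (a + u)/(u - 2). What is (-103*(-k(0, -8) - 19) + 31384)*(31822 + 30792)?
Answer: 2087613374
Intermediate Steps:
k(u, a) = -4 + (a + u)/(-2 + u) (k(u, a) = -4 + (a + u)/(u - 2) = -4 + (a + u)/(-2 + u))
(-103*(-k(0, -8) - 19) + 31384)*(31822 + 30792) = (-103*(-(8 - 8 - 3*0)/(-2 + 0) - 19) + 31384)*(31822 + 30792) = (-103*(-(8 - 8 + 0)/(-2) - 19) + 31384)*62614 = (-103*(-(-1)*0/2 - 19) + 31384)*62614 = (-103*(-1*0 - 19) + 31384)*62614 = (-103*(0 - 19) + 31384)*62614 = (-103*(-19) + 31384)*62614 = (1957 + 31384)*62614 = 33341*62614 = 2087613374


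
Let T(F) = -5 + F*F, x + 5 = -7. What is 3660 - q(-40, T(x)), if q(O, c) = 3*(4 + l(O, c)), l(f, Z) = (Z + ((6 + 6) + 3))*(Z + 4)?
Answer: -62418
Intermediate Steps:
x = -12 (x = -5 - 7 = -12)
T(F) = -5 + F**2
l(f, Z) = (4 + Z)*(15 + Z) (l(f, Z) = (Z + (12 + 3))*(4 + Z) = (Z + 15)*(4 + Z) = (15 + Z)*(4 + Z) = (4 + Z)*(15 + Z))
q(O, c) = 192 + 3*c**2 + 57*c (q(O, c) = 3*(4 + (60 + c**2 + 19*c)) = 3*(64 + c**2 + 19*c) = 192 + 3*c**2 + 57*c)
3660 - q(-40, T(x)) = 3660 - (192 + 3*(-5 + (-12)**2)**2 + 57*(-5 + (-12)**2)) = 3660 - (192 + 3*(-5 + 144)**2 + 57*(-5 + 144)) = 3660 - (192 + 3*139**2 + 57*139) = 3660 - (192 + 3*19321 + 7923) = 3660 - (192 + 57963 + 7923) = 3660 - 1*66078 = 3660 - 66078 = -62418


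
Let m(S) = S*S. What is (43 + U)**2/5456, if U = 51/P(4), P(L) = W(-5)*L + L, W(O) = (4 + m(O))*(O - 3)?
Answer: 174953529/517577984 ≈ 0.33802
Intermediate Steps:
m(S) = S**2
W(O) = (-3 + O)*(4 + O**2) (W(O) = (4 + O**2)*(O - 3) = (4 + O**2)*(-3 + O) = (-3 + O)*(4 + O**2))
P(L) = -231*L (P(L) = (-12 + (-5)**3 - 3*(-5)**2 + 4*(-5))*L + L = (-12 - 125 - 3*25 - 20)*L + L = (-12 - 125 - 75 - 20)*L + L = -232*L + L = -231*L)
U = -17/308 (U = 51/((-231*4)) = 51/(-924) = 51*(-1/924) = -17/308 ≈ -0.055195)
(43 + U)**2/5456 = (43 - 17/308)**2/5456 = (13227/308)**2*(1/5456) = (174953529/94864)*(1/5456) = 174953529/517577984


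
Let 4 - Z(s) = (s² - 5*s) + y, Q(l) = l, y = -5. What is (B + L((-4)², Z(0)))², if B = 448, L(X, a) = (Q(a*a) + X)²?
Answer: 97160449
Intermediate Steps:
Z(s) = 9 - s² + 5*s (Z(s) = 4 - ((s² - 5*s) - 5) = 4 - (-5 + s² - 5*s) = 4 + (5 - s² + 5*s) = 9 - s² + 5*s)
L(X, a) = (X + a²)² (L(X, a) = (a*a + X)² = (a² + X)² = (X + a²)²)
(B + L((-4)², Z(0)))² = (448 + ((-4)² + (9 - 1*0² + 5*0)²)²)² = (448 + (16 + (9 - 1*0 + 0)²)²)² = (448 + (16 + (9 + 0 + 0)²)²)² = (448 + (16 + 9²)²)² = (448 + (16 + 81)²)² = (448 + 97²)² = (448 + 9409)² = 9857² = 97160449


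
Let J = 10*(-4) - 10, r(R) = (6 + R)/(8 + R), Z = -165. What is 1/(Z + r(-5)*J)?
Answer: -3/545 ≈ -0.0055046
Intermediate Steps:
r(R) = (6 + R)/(8 + R)
J = -50 (J = -40 - 10 = -50)
1/(Z + r(-5)*J) = 1/(-165 + ((6 - 5)/(8 - 5))*(-50)) = 1/(-165 + (1/3)*(-50)) = 1/(-165 + ((⅓)*1)*(-50)) = 1/(-165 + (⅓)*(-50)) = 1/(-165 - 50/3) = 1/(-545/3) = -3/545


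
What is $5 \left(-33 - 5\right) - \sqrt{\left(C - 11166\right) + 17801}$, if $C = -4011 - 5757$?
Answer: $-190 - i \sqrt{3133} \approx -190.0 - 55.973 i$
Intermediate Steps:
$C = -9768$ ($C = -4011 - 5757 = -9768$)
$5 \left(-33 - 5\right) - \sqrt{\left(C - 11166\right) + 17801} = 5 \left(-33 - 5\right) - \sqrt{\left(-9768 - 11166\right) + 17801} = 5 \left(-38\right) - \sqrt{\left(-9768 - 11166\right) + 17801} = -190 - \sqrt{-20934 + 17801} = -190 - \sqrt{-3133} = -190 - i \sqrt{3133}$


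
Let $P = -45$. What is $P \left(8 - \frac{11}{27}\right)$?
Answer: $- \frac{1025}{3} \approx -341.67$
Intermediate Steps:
$P \left(8 - \frac{11}{27}\right) = - 45 \left(8 - \frac{11}{27}\right) = \left(-45\right) \frac{205}{27} = - \frac{1025}{3}$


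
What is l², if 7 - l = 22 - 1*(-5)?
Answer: 400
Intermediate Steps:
l = -20 (l = 7 - (22 - 1*(-5)) = 7 - (22 + 5) = 7 - 1*27 = 7 - 27 = -20)
l² = (-20)² = 400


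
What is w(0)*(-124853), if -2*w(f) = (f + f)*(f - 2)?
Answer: 0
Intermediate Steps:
w(f) = -f*(-2 + f) (w(f) = -(f + f)*(f - 2)/2 = -2*f*(-2 + f)/2 = -f*(-2 + f))
w(0)*(-124853) = (0*(2 - 1*0))*(-124853) = (0*(2 + 0))*(-124853) = (0*2)*(-124853) = 0*(-124853) = 0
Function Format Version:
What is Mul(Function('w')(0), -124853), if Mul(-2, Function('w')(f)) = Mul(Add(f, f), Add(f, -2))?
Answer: 0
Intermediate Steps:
Function('w')(f) = Mul(-1, f, Add(-2, f)) (Function('w')(f) = Mul(Rational(-1, 2), Mul(Add(f, f), Add(f, -2))) = Mul(Rational(-1, 2), Mul(Mul(2, f), Add(-2, f))) = Mul(Rational(-1, 2), Mul(2, f, Add(-2, f))) = Mul(-1, f, Add(-2, f)))
Mul(Function('w')(0), -124853) = Mul(Mul(0, Add(2, Mul(-1, 0))), -124853) = Mul(Mul(0, Add(2, 0)), -124853) = Mul(Mul(0, 2), -124853) = Mul(0, -124853) = 0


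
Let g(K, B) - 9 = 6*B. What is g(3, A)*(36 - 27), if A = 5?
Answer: 351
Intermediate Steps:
g(K, B) = 9 + 6*B
g(3, A)*(36 - 27) = (9 + 6*5)*(36 - 27) = (9 + 30)*9 = 39*9 = 351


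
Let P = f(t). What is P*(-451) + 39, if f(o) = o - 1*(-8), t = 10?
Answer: -8079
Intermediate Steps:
f(o) = 8 + o (f(o) = o + 8 = 8 + o)
P = 18 (P = 8 + 10 = 18)
P*(-451) + 39 = 18*(-451) + 39 = -8118 + 39 = -8079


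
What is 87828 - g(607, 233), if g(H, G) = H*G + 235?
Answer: -53838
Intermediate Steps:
g(H, G) = 235 + G*H (g(H, G) = G*H + 235 = 235 + G*H)
87828 - g(607, 233) = 87828 - (235 + 233*607) = 87828 - (235 + 141431) = 87828 - 1*141666 = 87828 - 141666 = -53838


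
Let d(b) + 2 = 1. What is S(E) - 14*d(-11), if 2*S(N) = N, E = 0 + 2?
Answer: 15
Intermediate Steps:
E = 2
d(b) = -1 (d(b) = -2 + 1 = -1)
S(N) = N/2
S(E) - 14*d(-11) = (½)*2 - 14*(-1) = 1 + 14 = 15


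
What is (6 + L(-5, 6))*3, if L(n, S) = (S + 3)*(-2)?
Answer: -36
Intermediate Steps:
L(n, S) = -6 - 2*S (L(n, S) = (3 + S)*(-2) = -6 - 2*S)
(6 + L(-5, 6))*3 = (6 + (-6 - 2*6))*3 = (6 + (-6 - 12))*3 = (6 - 18)*3 = -12*3 = -36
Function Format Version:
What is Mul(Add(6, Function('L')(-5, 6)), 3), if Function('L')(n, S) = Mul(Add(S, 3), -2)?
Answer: -36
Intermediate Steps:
Function('L')(n, S) = Add(-6, Mul(-2, S)) (Function('L')(n, S) = Mul(Add(3, S), -2) = Add(-6, Mul(-2, S)))
Mul(Add(6, Function('L')(-5, 6)), 3) = Mul(Add(6, Add(-6, Mul(-2, 6))), 3) = Mul(Add(6, Add(-6, -12)), 3) = Mul(Add(6, -18), 3) = Mul(-12, 3) = -36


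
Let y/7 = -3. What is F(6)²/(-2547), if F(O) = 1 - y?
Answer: -484/2547 ≈ -0.19003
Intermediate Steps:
y = -21 (y = 7*(-3) = -21)
F(O) = 22 (F(O) = 1 - 1*(-21) = 1 + 21 = 22)
F(6)²/(-2547) = 22²/(-2547) = 484*(-1/2547) = -484/2547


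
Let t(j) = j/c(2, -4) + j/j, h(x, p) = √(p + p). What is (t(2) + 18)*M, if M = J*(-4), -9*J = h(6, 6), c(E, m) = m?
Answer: 148*√3/9 ≈ 28.483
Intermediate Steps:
h(x, p) = √2*√p (h(x, p) = √(2*p) = √2*√p)
t(j) = 1 - j/4 (t(j) = j/(-4) + j/j = j*(-¼) + 1 = -j/4 + 1 = 1 - j/4)
J = -2*√3/9 (J = -√2*√6/9 = -2*√3/9 ≈ -0.38490)
M = 8*√3/9 (M = -2*√3/9*(-4) = 8*√3/9 ≈ 1.5396)
(t(2) + 18)*M = ((1 - ¼*2) + 18)*(8*√3/9) = ((1 - ½) + 18)*(8*√3/9) = (½ + 18)*(8*√3/9) = 37*(8*√3/9)/2 = 148*√3/9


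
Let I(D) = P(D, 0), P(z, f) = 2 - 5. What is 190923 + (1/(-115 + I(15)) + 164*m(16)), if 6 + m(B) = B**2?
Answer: 27366913/118 ≈ 2.3192e+5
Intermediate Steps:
P(z, f) = -3
m(B) = -6 + B**2
I(D) = -3
190923 + (1/(-115 + I(15)) + 164*m(16)) = 190923 + (1/(-115 - 3) + 164*(-6 + 16**2)) = 190923 + (1/(-118) + 164*(-6 + 256)) = 190923 + (-1/118 + 164*250) = 190923 + (-1/118 + 41000) = 190923 + 4837999/118 = 27366913/118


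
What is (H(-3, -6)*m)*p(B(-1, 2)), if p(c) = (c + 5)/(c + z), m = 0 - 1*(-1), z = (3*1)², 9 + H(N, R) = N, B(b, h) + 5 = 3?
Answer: -36/7 ≈ -5.1429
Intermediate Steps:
B(b, h) = -2 (B(b, h) = -5 + 3 = -2)
H(N, R) = -9 + N
z = 9 (z = 3² = 9)
m = 1 (m = 0 + 1 = 1)
p(c) = (5 + c)/(9 + c) (p(c) = (c + 5)/(c + 9) = (5 + c)/(9 + c))
(H(-3, -6)*m)*p(B(-1, 2)) = ((-9 - 3)*1)*((5 - 2)/(9 - 2)) = (-12*1)*(3/7) = -12*3/7 = -36/7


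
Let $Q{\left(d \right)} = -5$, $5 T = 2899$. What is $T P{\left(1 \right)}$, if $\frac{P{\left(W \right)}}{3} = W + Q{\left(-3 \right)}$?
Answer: $- \frac{34788}{5} \approx -6957.6$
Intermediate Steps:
$T = \frac{2899}{5}$ ($T = \frac{1}{5} \cdot 2899 = \frac{2899}{5} \approx 579.8$)
$P{\left(W \right)} = -15 + 3 W$ ($P{\left(W \right)} = 3 \left(W - 5\right) = 3 \left(-5 + W\right) = -15 + 3 W$)
$T P{\left(1 \right)} = \frac{2899 \left(-15 + 3 \cdot 1\right)}{5} = \frac{2899 \left(-15 + 3\right)}{5} = \frac{2899}{5} \left(-12\right) = - \frac{34788}{5}$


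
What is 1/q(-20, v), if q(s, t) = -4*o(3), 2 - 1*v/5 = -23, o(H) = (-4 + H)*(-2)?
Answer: -⅛ ≈ -0.12500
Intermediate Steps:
o(H) = 8 - 2*H
v = 125 (v = 10 - 5*(-23) = 10 + 115 = 125)
q(s, t) = -8 (q(s, t) = -4*(8 - 2*3) = -4*(8 - 6) = -4*2 = -8)
1/q(-20, v) = 1/(-8) = -⅛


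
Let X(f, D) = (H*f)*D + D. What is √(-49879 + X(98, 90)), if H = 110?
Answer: √920411 ≈ 959.38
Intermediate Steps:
X(f, D) = D + 110*D*f (X(f, D) = (110*f)*D + D = 110*D*f + D = D + 110*D*f)
√(-49879 + X(98, 90)) = √(-49879 + 90*(1 + 110*98)) = √(-49879 + 90*(1 + 10780)) = √(-49879 + 90*10781) = √(-49879 + 970290) = √920411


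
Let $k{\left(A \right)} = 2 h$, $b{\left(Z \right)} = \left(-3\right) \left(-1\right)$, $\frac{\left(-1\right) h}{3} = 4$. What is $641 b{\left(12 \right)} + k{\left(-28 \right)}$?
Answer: $1899$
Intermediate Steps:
$h = -12$ ($h = \left(-3\right) 4 = -12$)
$b{\left(Z \right)} = 3$
$k{\left(A \right)} = -24$ ($k{\left(A \right)} = 2 \left(-12\right) = -24$)
$641 b{\left(12 \right)} + k{\left(-28 \right)} = 641 \cdot 3 - 24 = 1923 - 24 = 1899$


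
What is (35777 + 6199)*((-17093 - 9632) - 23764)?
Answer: -2119326264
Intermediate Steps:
(35777 + 6199)*((-17093 - 9632) - 23764) = 41976*(-26725 - 23764) = 41976*(-50489) = -2119326264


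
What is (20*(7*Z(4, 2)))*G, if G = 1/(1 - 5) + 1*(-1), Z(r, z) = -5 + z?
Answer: 525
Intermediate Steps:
G = -5/4 (G = 1/(-4) - 1 = -¼ - 1 = -5/4 ≈ -1.2500)
(20*(7*Z(4, 2)))*G = (20*(7*(-5 + 2)))*(-5/4) = (20*(7*(-3)))*(-5/4) = (20*(-21))*(-5/4) = -420*(-5/4) = 525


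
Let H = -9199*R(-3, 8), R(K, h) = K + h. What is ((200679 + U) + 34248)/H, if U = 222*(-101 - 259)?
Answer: -155007/45995 ≈ -3.3701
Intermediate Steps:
U = -79920 (U = 222*(-360) = -79920)
H = -45995 (H = -9199*(-3 + 8) = -9199*5 = -45995)
((200679 + U) + 34248)/H = ((200679 - 79920) + 34248)/(-45995) = (120759 + 34248)*(-1/45995) = 155007*(-1/45995) = -155007/45995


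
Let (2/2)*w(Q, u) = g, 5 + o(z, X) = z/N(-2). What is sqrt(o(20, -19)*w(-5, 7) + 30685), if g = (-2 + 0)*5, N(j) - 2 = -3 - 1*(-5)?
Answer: 19*sqrt(85) ≈ 175.17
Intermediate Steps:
N(j) = 4 (N(j) = 2 + (-3 - 1*(-5)) = 2 + (-3 + 5) = 2 + 2 = 4)
g = -10 (g = -2*5 = -10)
o(z, X) = -5 + z/4
w(Q, u) = -10
sqrt(o(20, -19)*w(-5, 7) + 30685) = sqrt((-5 + (1/4)*20)*(-10) + 30685) = sqrt((-5 + 5)*(-10) + 30685) = sqrt(0*(-10) + 30685) = sqrt(0 + 30685) = sqrt(30685) = 19*sqrt(85)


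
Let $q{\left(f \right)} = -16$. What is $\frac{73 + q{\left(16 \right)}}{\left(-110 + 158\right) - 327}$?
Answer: $- \frac{19}{93} \approx -0.2043$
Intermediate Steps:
$\frac{73 + q{\left(16 \right)}}{\left(-110 + 158\right) - 327} = \frac{73 - 16}{\left(-110 + 158\right) - 327} = \frac{57}{48 - 327} = \frac{57}{-279} = 57 \left(- \frac{1}{279}\right) = - \frac{19}{93}$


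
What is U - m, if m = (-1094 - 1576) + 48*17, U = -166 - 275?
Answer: 1413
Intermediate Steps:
U = -441
m = -1854 (m = -2670 + 816 = -1854)
U - m = -441 - 1*(-1854) = -441 + 1854 = 1413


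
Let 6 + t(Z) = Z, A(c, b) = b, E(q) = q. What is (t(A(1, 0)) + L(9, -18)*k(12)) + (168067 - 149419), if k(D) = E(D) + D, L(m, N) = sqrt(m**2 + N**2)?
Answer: 18642 + 216*sqrt(5) ≈ 19125.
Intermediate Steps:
L(m, N) = sqrt(N**2 + m**2)
t(Z) = -6 + Z
k(D) = 2*D (k(D) = D + D = 2*D)
(t(A(1, 0)) + L(9, -18)*k(12)) + (168067 - 149419) = ((-6 + 0) + sqrt((-18)**2 + 9**2)*(2*12)) + (168067 - 149419) = (-6 + sqrt(324 + 81)*24) + 18648 = (-6 + sqrt(405)*24) + 18648 = (-6 + (9*sqrt(5))*24) + 18648 = (-6 + 216*sqrt(5)) + 18648 = 18642 + 216*sqrt(5)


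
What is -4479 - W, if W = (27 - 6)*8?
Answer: -4647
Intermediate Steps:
W = 168 (W = 21*8 = 168)
-4479 - W = -4479 - 1*168 = -4479 - 168 = -4647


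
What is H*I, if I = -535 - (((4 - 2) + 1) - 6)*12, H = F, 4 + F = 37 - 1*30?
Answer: -1497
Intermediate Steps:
F = 3 (F = -4 + (37 - 1*30) = -4 + (37 - 30) = -4 + 7 = 3)
H = 3
I = -499 (I = -535 - ((2 + 1) - 6)*12 = -535 - (3 - 6)*12 = -535 - (-3)*12 = -535 - 1*(-36) = -535 + 36 = -499)
H*I = 3*(-499) = -1497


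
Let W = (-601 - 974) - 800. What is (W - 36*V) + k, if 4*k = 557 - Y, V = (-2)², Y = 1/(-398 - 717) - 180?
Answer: -2603246/1115 ≈ -2334.8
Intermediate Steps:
Y = -200701/1115 (Y = 1/(-1115) - 180 = -1/1115 - 180 = -200701/1115 ≈ -180.00)
V = 4
k = 205439/1115 (k = (557 - 1*(-200701/1115))/4 = (557 + 200701/1115)/4 = (¼)*(821756/1115) = 205439/1115 ≈ 184.25)
W = -2375 (W = -1575 - 800 = -2375)
(W - 36*V) + k = (-2375 - 36*4) + 205439/1115 = (-2375 - 144) + 205439/1115 = -2519 + 205439/1115 = -2603246/1115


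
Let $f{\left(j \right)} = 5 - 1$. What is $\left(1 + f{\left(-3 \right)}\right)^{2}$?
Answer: $25$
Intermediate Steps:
$f{\left(j \right)} = 4$ ($f{\left(j \right)} = 5 - 1 = 4$)
$\left(1 + f{\left(-3 \right)}\right)^{2} = \left(1 + 4\right)^{2} = 5^{2} = 25$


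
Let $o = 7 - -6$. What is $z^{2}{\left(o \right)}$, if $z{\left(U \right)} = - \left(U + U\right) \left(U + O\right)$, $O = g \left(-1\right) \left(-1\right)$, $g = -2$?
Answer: $81796$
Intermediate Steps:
$O = -2$ ($O = \left(-2\right) \left(-1\right) \left(-1\right) = 2 \left(-1\right) = -2$)
$o = 13$ ($o = 7 + 6 = 13$)
$z{\left(U \right)} = - 2 U \left(-2 + U\right)$ ($z{\left(U \right)} = - \left(U + U\right) \left(U - 2\right) = - 2 U \left(-2 + U\right)$)
$z^{2}{\left(o \right)} = \left(2 \cdot 13 \left(2 - 13\right)\right)^{2} = \left(2 \cdot 13 \left(-11\right)\right)^{2} = \left(-286\right)^{2} = 81796$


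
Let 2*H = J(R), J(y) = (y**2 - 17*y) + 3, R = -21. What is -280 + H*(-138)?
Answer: -55549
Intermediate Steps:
J(y) = 3 + y**2 - 17*y
H = 801/2 (H = (3 + (-21)**2 - 17*(-21))/2 = (3 + 441 + 357)/2 = (1/2)*801 = 801/2 ≈ 400.50)
-280 + H*(-138) = -280 + (801/2)*(-138) = -280 - 55269 = -55549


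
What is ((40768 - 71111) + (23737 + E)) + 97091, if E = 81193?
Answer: 171678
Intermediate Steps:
((40768 - 71111) + (23737 + E)) + 97091 = ((40768 - 71111) + (23737 + 81193)) + 97091 = (-30343 + 104930) + 97091 = 74587 + 97091 = 171678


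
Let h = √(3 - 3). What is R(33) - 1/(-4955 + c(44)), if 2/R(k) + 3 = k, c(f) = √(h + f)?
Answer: 24626306/368279715 + 2*√11/24551981 ≈ 0.066869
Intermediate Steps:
h = 0 (h = √0 = 0)
c(f) = √f (c(f) = √(0 + f) = √f)
R(k) = 2/(-3 + k)
R(33) - 1/(-4955 + c(44)) = 2/(-3 + 33) - 1/(-4955 + √44) = 2/30 - 1/(-4955 + 2*√11) = 2*(1/30) - 1/(-4955 + 2*√11) = 1/15 - 1/(-4955 + 2*√11)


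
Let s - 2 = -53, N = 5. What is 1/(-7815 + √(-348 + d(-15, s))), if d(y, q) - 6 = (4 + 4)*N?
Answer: -7815/61074527 - I*√302/61074527 ≈ -0.00012796 - 2.8454e-7*I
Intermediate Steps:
s = -51 (s = 2 - 53 = -51)
d(y, q) = 46 (d(y, q) = 6 + (4 + 4)*5 = 6 + 8*5 = 6 + 40 = 46)
1/(-7815 + √(-348 + d(-15, s))) = 1/(-7815 + √(-348 + 46)) = 1/(-7815 + √(-302)) = 1/(-7815 + I*√302)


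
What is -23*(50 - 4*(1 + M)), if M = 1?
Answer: -966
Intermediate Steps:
-23*(50 - 4*(1 + M)) = -23*(50 - 4*(1 + 1)) = -23*(50 - 4*2) = -23*(50 - 8) = -23*42 = -966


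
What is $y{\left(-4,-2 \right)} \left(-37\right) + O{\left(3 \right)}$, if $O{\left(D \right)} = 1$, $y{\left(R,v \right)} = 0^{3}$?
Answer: $1$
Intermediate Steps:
$y{\left(R,v \right)} = 0$
$y{\left(-4,-2 \right)} \left(-37\right) + O{\left(3 \right)} = 0 \left(-37\right) + 1 = 0 + 1 = 1$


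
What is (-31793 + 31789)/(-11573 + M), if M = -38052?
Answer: 4/49625 ≈ 8.0605e-5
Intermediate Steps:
(-31793 + 31789)/(-11573 + M) = (-31793 + 31789)/(-11573 - 38052) = -4/(-49625) = -4*(-1/49625) = 4/49625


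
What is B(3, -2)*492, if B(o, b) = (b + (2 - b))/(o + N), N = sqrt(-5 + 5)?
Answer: 328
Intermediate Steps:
N = 0 (N = sqrt(0) = 0)
B(o, b) = 2/o (B(o, b) = (b + (2 - b))/(o + 0) = 2/o)
B(3, -2)*492 = (2/3)*492 = 328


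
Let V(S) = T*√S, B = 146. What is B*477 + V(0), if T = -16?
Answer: 69642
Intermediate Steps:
V(S) = -16*√S
B*477 + V(0) = 146*477 - 16*√0 = 69642 - 16*0 = 69642 + 0 = 69642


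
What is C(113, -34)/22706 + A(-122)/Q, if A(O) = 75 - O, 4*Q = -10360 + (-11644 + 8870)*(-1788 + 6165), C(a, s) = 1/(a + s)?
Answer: -700670877/10899112532146 ≈ -6.4287e-5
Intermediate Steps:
Q = -6076079/2 (Q = (-10360 + (-11644 + 8870)*(-1788 + 6165))/4 = (-10360 - 2774*4377)/4 = (-10360 - 12141798)/4 = (¼)*(-12152158) = -6076079/2 ≈ -3.0380e+6)
C(113, -34)/22706 + A(-122)/Q = 1/((113 - 34)*22706) + (75 - 1*(-122))/(-6076079/2) = (1/22706)/79 + (75 + 122)*(-2/6076079) = (1/79)*(1/22706) + 197*(-2/6076079) = 1/1793774 - 394/6076079 = -700670877/10899112532146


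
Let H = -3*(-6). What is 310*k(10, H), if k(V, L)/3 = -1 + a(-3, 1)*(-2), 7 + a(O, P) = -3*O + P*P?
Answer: -6510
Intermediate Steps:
a(O, P) = -7 + P² - 3*O (a(O, P) = -7 + (-3*O + P*P) = -7 + (-3*O + P²) = -7 + (P² - 3*O) = -7 + P² - 3*O)
H = 18
k(V, L) = -21 (k(V, L) = 3*(-1 + (-7 + 1² - 3*(-3))*(-2)) = 3*(-1 + (-7 + 1 + 9)*(-2)) = 3*(-1 + 3*(-2)) = 3*(-1 - 6) = 3*(-7) = -21)
310*k(10, H) = 310*(-21) = -6510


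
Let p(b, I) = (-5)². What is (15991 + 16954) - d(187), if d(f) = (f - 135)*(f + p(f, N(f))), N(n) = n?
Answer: 21921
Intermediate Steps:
p(b, I) = 25
d(f) = (-135 + f)*(25 + f) (d(f) = (f - 135)*(f + 25) = (-135 + f)*(25 + f))
(15991 + 16954) - d(187) = (15991 + 16954) - (-3375 + 187² - 110*187) = 32945 - (-3375 + 34969 - 20570) = 32945 - 1*11024 = 32945 - 11024 = 21921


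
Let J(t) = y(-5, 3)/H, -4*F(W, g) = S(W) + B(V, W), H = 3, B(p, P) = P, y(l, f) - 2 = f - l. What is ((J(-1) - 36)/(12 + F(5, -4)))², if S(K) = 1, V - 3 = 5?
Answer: 784/81 ≈ 9.6790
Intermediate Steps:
V = 8 (V = 3 + 5 = 8)
y(l, f) = 2 + f - l (y(l, f) = 2 + (f - l) = 2 + f - l)
F(W, g) = -¼ - W/4 (F(W, g) = -(1 + W)/4 = -¼ - W/4)
J(t) = 10/3 (J(t) = (2 + 3 - 1*(-5))/3 = (2 + 3 + 5)*(⅓) = 10*(⅓) = 10/3)
((J(-1) - 36)/(12 + F(5, -4)))² = ((10/3 - 36)/(12 + (-¼ - ¼*5)))² = (-98/(3*(12 + (-¼ - 5/4))))² = (-98/(3*(12 - 3/2)))² = (-98/(3*21/2))² = (-98/3*2/21)² = (-28/9)² = 784/81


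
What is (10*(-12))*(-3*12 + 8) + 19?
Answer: 3379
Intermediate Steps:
(10*(-12))*(-3*12 + 8) + 19 = -120*(-36 + 8) + 19 = -120*(-28) + 19 = 3360 + 19 = 3379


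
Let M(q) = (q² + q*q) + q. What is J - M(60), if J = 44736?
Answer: 37476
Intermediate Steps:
M(q) = q + 2*q² (M(q) = (q² + q²) + q = 2*q² + q = q + 2*q²)
J - M(60) = 44736 - 60*(1 + 2*60) = 44736 - 60*(1 + 120) = 44736 - 60*121 = 44736 - 1*7260 = 44736 - 7260 = 37476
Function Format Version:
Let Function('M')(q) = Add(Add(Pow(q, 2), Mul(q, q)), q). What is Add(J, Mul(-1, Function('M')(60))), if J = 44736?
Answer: 37476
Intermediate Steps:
Function('M')(q) = Add(q, Mul(2, Pow(q, 2))) (Function('M')(q) = Add(Add(Pow(q, 2), Pow(q, 2)), q) = Add(Mul(2, Pow(q, 2)), q) = Add(q, Mul(2, Pow(q, 2))))
Add(J, Mul(-1, Function('M')(60))) = Add(44736, Mul(-1, Mul(60, Add(1, Mul(2, 60))))) = Add(44736, Mul(-1, Mul(60, Add(1, 120)))) = Add(44736, Mul(-1, Mul(60, 121))) = Add(44736, Mul(-1, 7260)) = Add(44736, -7260) = 37476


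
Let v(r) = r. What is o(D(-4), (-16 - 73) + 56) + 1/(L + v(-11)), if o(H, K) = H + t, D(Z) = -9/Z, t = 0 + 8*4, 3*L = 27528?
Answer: 1255609/36660 ≈ 34.250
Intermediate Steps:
L = 9176 (L = (⅓)*27528 = 9176)
t = 32 (t = 0 + 32 = 32)
o(H, K) = 32 + H (o(H, K) = H + 32 = 32 + H)
o(D(-4), (-16 - 73) + 56) + 1/(L + v(-11)) = (32 - 9/(-4)) + 1/(9176 - 11) = (32 - 9*(-¼)) + 1/9165 = (32 + 9/4) + 1/9165 = 137/4 + 1/9165 = 1255609/36660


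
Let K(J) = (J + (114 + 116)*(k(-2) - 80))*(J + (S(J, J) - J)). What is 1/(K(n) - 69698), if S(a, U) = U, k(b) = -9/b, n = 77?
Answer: -1/1400874 ≈ -7.1384e-7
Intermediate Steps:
K(J) = J*(-17365 + J) (K(J) = (J + (114 + 116)*(-9/(-2) - 80))*(J + (J - J)) = (J + 230*(-9*(-½) - 80))*(J + 0) = (J + 230*(9/2 - 80))*J = (J + 230*(-151/2))*J = (J - 17365)*J = (-17365 + J)*J = J*(-17365 + J))
1/(K(n) - 69698) = 1/(77*(-17365 + 77) - 69698) = 1/(77*(-17288) - 69698) = 1/(-1331176 - 69698) = 1/(-1400874) = -1/1400874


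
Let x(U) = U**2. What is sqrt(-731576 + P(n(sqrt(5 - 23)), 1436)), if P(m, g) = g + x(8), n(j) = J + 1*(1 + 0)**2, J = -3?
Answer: 2*I*sqrt(182519) ≈ 854.45*I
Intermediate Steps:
n(j) = -2 (n(j) = -3 + 1*(1 + 0)**2 = -3 + 1*1**2 = -3 + 1*1 = -3 + 1 = -2)
P(m, g) = 64 + g (P(m, g) = g + 8**2 = g + 64 = 64 + g)
sqrt(-731576 + P(n(sqrt(5 - 23)), 1436)) = sqrt(-731576 + (64 + 1436)) = sqrt(-731576 + 1500) = sqrt(-730076) = 2*I*sqrt(182519)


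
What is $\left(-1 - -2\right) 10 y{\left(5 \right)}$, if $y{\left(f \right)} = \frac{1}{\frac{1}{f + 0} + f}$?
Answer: $\frac{25}{13} \approx 1.9231$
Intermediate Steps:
$y{\left(f \right)} = \frac{1}{f + \frac{1}{f}}$ ($y{\left(f \right)} = \frac{1}{\frac{1}{f} + f} = \frac{1}{f + \frac{1}{f}}$)
$\left(-1 - -2\right) 10 y{\left(5 \right)} = \left(-1 - -2\right) 10 \frac{5}{1 + 5^{2}} = \left(-1 + 2\right) 10 \frac{5}{1 + 25} = 1 \cdot 10 \cdot \frac{5}{26} = 10 \cdot 5 \cdot \frac{1}{26} = 10 \cdot \frac{5}{26} = \frac{25}{13}$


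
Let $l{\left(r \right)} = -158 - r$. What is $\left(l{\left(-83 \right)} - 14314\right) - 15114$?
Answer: $-29503$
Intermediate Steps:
$\left(l{\left(-83 \right)} - 14314\right) - 15114 = \left(\left(-158 - -83\right) - 14314\right) - 15114 = \left(\left(-158 + 83\right) - 14314\right) - 15114 = \left(-75 - 14314\right) - 15114 = -14389 - 15114 = -29503$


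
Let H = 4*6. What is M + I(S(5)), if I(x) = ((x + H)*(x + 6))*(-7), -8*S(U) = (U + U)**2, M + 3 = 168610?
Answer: 676521/4 ≈ 1.6913e+5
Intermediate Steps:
M = 168607 (M = -3 + 168610 = 168607)
H = 24
S(U) = -U**2/2 (S(U) = -(U + U)**2/8 = -4*U**2/8 = -U**2/2)
I(x) = -7*(6 + x)*(24 + x) (I(x) = ((x + 24)*(x + 6))*(-7) = ((24 + x)*(6 + x))*(-7) = ((6 + x)*(24 + x))*(-7) = -7*(6 + x)*(24 + x))
M + I(S(5)) = 168607 + (-1008 - (-105)*5**2 - 7*(-1/2*5**2)**2) = 168607 + (-1008 - (-105)*25 - 7*(-1/2*25)**2) = 168607 + (-1008 - 210*(-25/2) - 7*(-25/2)**2) = 168607 + (-1008 + 2625 - 7*625/4) = 168607 + (-1008 + 2625 - 4375/4) = 168607 + 2093/4 = 676521/4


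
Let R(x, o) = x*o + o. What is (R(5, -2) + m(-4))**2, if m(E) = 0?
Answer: 144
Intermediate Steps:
R(x, o) = o + o*x (R(x, o) = o*x + o = o + o*x)
(R(5, -2) + m(-4))**2 = (-2*(1 + 5) + 0)**2 = (-2*6 + 0)**2 = (-12 + 0)**2 = (-12)**2 = 144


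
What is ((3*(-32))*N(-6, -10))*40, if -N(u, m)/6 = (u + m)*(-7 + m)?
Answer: 6266880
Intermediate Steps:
N(u, m) = -6*(-7 + m)*(m + u) (N(u, m) = -6*(u + m)*(-7 + m) = -6*(m + u)*(-7 + m) = -6*(-7 + m)*(m + u))
((3*(-32))*N(-6, -10))*40 = ((3*(-32))*(-6*(-10)**2 + 42*(-10) + 42*(-6) - 6*(-10)*(-6)))*40 = -96*(-6*100 - 420 - 252 - 360)*40 = -96*(-600 - 420 - 252 - 360)*40 = -96*(-1632)*40 = 156672*40 = 6266880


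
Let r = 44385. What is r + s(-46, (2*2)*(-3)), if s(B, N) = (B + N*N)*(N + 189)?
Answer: 61731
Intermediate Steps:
s(B, N) = (189 + N)*(B + N²) (s(B, N) = (B + N²)*(189 + N) = (189 + N)*(B + N²))
r + s(-46, (2*2)*(-3)) = 44385 + (((2*2)*(-3))³ + 189*(-46) + 189*((2*2)*(-3))² - 46*2*2*(-3)) = 44385 + ((4*(-3))³ - 8694 + 189*(4*(-3))² - 184*(-3)) = 44385 + ((-12)³ - 8694 + 189*(-12)² - 46*(-12)) = 44385 + (-1728 - 8694 + 189*144 + 552) = 44385 + (-1728 - 8694 + 27216 + 552) = 44385 + 17346 = 61731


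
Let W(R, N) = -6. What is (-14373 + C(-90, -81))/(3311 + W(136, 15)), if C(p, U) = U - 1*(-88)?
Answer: -14366/3305 ≈ -4.3467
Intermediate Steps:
C(p, U) = 88 + U (C(p, U) = U + 88 = 88 + U)
(-14373 + C(-90, -81))/(3311 + W(136, 15)) = (-14373 + (88 - 81))/(3311 - 6) = (-14373 + 7)/3305 = -14366*1/3305 = -14366/3305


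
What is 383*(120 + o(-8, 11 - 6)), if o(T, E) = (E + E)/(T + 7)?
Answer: 42130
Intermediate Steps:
o(T, E) = 2*E/(7 + T) (o(T, E) = (2*E)/(7 + T) = 2*E/(7 + T))
383*(120 + o(-8, 11 - 6)) = 383*(120 + 2*(11 - 6)/(7 - 8)) = 383*(120 + 2*5/(-1)) = 383*(120 + 2*5*(-1)) = 383*(120 - 10) = 383*110 = 42130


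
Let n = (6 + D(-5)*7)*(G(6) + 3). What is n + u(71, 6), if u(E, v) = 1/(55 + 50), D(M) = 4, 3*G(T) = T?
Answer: 17851/105 ≈ 170.01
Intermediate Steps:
G(T) = T/3
u(E, v) = 1/105
n = 170 (n = (6 + 4*7)*((⅓)*6 + 3) = (6 + 28)*(2 + 3) = 34*5 = 170)
n + u(71, 6) = 170 + 1/105 = 17851/105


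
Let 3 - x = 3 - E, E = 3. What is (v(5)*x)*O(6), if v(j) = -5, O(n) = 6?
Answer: -90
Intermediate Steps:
x = 3 (x = 3 - (3 - 1*3) = 3 - (3 - 3) = 3 - 1*0 = 3 + 0 = 3)
(v(5)*x)*O(6) = -5*3*6 = -15*6 = -90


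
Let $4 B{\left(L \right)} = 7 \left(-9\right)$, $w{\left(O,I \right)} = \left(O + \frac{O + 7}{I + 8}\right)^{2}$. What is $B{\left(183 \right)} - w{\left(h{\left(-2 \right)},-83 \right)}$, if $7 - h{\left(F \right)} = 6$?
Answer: $- \frac{372331}{22500} \approx -16.548$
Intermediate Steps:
$h{\left(F \right)} = 1$ ($h{\left(F \right)} = 7 - 6 = 1$)
$w{\left(O,I \right)} = \left(O + \frac{7 + O}{8 + I}\right)^{2}$
$B{\left(L \right)} = - \frac{63}{4}$ ($B{\left(L \right)} = \frac{7 \left(-9\right)}{4} = \frac{1}{4} \left(-63\right) = - \frac{63}{4}$)
$B{\left(183 \right)} - w{\left(h{\left(-2 \right)},-83 \right)} = - \frac{63}{4} - \frac{\left(7 + 9 \cdot 1 - 83\right)^{2}}{\left(8 - 83\right)^{2}} = - \frac{63}{4} - \frac{\left(7 + 9 - 83\right)^{2}}{5625} = - \frac{63}{4} - \frac{\left(-67\right)^{2}}{5625} = - \frac{63}{4} - \frac{1}{5625} \cdot 4489 = - \frac{63}{4} - \frac{4489}{5625} = - \frac{372331}{22500}$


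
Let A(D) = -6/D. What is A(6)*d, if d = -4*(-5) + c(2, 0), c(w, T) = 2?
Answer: -22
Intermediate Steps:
d = 22 (d = -4*(-5) + 2 = 20 + 2 = 22)
A(6)*d = -6/6*22 = -6*1/6*22 = -1*22 = -22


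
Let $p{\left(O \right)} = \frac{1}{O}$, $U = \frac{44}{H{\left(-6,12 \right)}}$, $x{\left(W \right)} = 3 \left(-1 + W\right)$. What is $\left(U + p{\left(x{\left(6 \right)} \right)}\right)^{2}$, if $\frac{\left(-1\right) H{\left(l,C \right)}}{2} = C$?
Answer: $\frac{2809}{900} \approx 3.1211$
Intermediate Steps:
$x{\left(W \right)} = -3 + 3 W$
$H{\left(l,C \right)} = - 2 C$
$U = - \frac{11}{6}$ ($U = \frac{44}{\left(-2\right) 12} = \frac{44}{-24} = 44 \left(- \frac{1}{24}\right) = - \frac{11}{6} \approx -1.8333$)
$\left(U + p{\left(x{\left(6 \right)} \right)}\right)^{2} = \left(- \frac{11}{6} + \frac{1}{-3 + 3 \cdot 6}\right)^{2} = \left(- \frac{11}{6} + \frac{1}{-3 + 18}\right)^{2} = \left(- \frac{11}{6} + \frac{1}{15}\right)^{2} = \left(- \frac{53}{30}\right)^{2} = \frac{2809}{900}$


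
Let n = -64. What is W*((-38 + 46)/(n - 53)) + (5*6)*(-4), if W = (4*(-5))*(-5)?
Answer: -14840/117 ≈ -126.84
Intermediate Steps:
W = 100 (W = -20*(-5) = 100)
W*((-38 + 46)/(n - 53)) + (5*6)*(-4) = 100*((-38 + 46)/(-64 - 53)) + (5*6)*(-4) = 100*(8/(-117)) + 30*(-4) = 100*(8*(-1/117)) - 120 = 100*(-8/117) - 120 = -800/117 - 120 = -14840/117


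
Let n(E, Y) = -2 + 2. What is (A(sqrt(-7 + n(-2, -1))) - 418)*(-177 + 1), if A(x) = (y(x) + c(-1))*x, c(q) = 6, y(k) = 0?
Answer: 73568 - 1056*I*sqrt(7) ≈ 73568.0 - 2793.9*I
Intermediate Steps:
n(E, Y) = 0
A(x) = 6*x (A(x) = (0 + 6)*x = 6*x)
(A(sqrt(-7 + n(-2, -1))) - 418)*(-177 + 1) = (6*sqrt(-7 + 0) - 418)*(-177 + 1) = (6*sqrt(-7) - 418)*(-176) = (6*(I*sqrt(7)) - 418)*(-176) = (6*I*sqrt(7) - 418)*(-176) = (-418 + 6*I*sqrt(7))*(-176) = 73568 - 1056*I*sqrt(7)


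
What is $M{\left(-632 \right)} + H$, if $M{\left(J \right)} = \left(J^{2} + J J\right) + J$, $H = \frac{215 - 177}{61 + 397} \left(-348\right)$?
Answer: $\frac{182784852}{229} \approx 7.9819 \cdot 10^{5}$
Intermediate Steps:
$H = - \frac{6612}{229}$ ($H = \frac{38}{458} \left(-348\right) = 38 \cdot \frac{1}{458} \left(-348\right) = \frac{19}{229} \left(-348\right) = - \frac{6612}{229} \approx -28.873$)
$M{\left(J \right)} = J + 2 J^{2}$ ($M{\left(J \right)} = \left(J^{2} + J^{2}\right) + J = 2 J^{2} + J = J + 2 J^{2}$)
$M{\left(-632 \right)} + H = - 632 \left(1 + 2 \left(-632\right)\right) - \frac{6612}{229} = - 632 \left(1 - 1264\right) - \frac{6612}{229} = \left(-632\right) \left(-1263\right) - \frac{6612}{229} = 798216 - \frac{6612}{229} = \frac{182784852}{229}$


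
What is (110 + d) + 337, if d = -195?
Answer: 252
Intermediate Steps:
(110 + d) + 337 = (110 - 195) + 337 = -85 + 337 = 252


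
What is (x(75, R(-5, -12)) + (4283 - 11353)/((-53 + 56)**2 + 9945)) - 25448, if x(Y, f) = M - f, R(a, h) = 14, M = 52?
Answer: -18067015/711 ≈ -25411.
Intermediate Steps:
x(Y, f) = 52 - f
(x(75, R(-5, -12)) + (4283 - 11353)/((-53 + 56)**2 + 9945)) - 25448 = ((52 - 1*14) + (4283 - 11353)/((-53 + 56)**2 + 9945)) - 25448 = ((52 - 14) - 7070/(3**2 + 9945)) - 25448 = (38 - 7070/(9 + 9945)) - 25448 = (38 - 7070/9954) - 25448 = (38 - 7070*1/9954) - 25448 = (38 - 505/711) - 25448 = 26513/711 - 25448 = -18067015/711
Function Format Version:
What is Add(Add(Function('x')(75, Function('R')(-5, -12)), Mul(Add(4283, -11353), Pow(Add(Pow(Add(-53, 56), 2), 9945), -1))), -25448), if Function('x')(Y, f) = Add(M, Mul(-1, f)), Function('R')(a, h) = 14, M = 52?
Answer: Rational(-18067015, 711) ≈ -25411.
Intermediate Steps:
Function('x')(Y, f) = Add(52, Mul(-1, f))
Add(Add(Function('x')(75, Function('R')(-5, -12)), Mul(Add(4283, -11353), Pow(Add(Pow(Add(-53, 56), 2), 9945), -1))), -25448) = Add(Add(Add(52, Mul(-1, 14)), Mul(Add(4283, -11353), Pow(Add(Pow(Add(-53, 56), 2), 9945), -1))), -25448) = Add(Add(Add(52, -14), Mul(-7070, Pow(Add(Pow(3, 2), 9945), -1))), -25448) = Add(Add(38, Mul(-7070, Pow(Add(9, 9945), -1))), -25448) = Add(Add(38, Mul(-7070, Pow(9954, -1))), -25448) = Add(Add(38, Mul(-7070, Rational(1, 9954))), -25448) = Add(Add(38, Rational(-505, 711)), -25448) = Add(Rational(26513, 711), -25448) = Rational(-18067015, 711)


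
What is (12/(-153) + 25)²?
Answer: 1615441/2601 ≈ 621.08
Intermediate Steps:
(12/(-153) + 25)² = (12*(-1/153) + 25)² = (-4/51 + 25)² = (1271/51)² = 1615441/2601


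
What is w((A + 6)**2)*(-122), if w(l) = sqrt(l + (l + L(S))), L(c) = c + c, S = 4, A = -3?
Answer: -122*sqrt(26) ≈ -622.08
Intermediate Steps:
L(c) = 2*c
w(l) = sqrt(8 + 2*l) (w(l) = sqrt(l + (l + 2*4)) = sqrt(l + (l + 8)) = sqrt(l + (8 + l)) = sqrt(8 + 2*l))
w((A + 6)**2)*(-122) = sqrt(8 + 2*(-3 + 6)**2)*(-122) = sqrt(8 + 2*3**2)*(-122) = sqrt(8 + 2*9)*(-122) = sqrt(8 + 18)*(-122) = sqrt(26)*(-122) = -122*sqrt(26)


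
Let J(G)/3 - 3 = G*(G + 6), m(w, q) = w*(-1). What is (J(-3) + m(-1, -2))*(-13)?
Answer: 221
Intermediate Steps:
m(w, q) = -w
J(G) = 9 + 3*G*(6 + G) (J(G) = 9 + 3*(G*(G + 6)) = 9 + 3*(G*(6 + G)) = 9 + 3*G*(6 + G))
(J(-3) + m(-1, -2))*(-13) = ((9 + 3*(-3)**2 + 18*(-3)) - 1*(-1))*(-13) = ((9 + 3*9 - 54) + 1)*(-13) = ((9 + 27 - 54) + 1)*(-13) = (-18 + 1)*(-13) = -17*(-13) = 221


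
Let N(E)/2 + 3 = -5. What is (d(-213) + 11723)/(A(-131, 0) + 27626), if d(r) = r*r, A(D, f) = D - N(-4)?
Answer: 57092/27511 ≈ 2.0752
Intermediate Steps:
N(E) = -16 (N(E) = -6 + 2*(-5) = -6 - 10 = -16)
A(D, f) = 16 + D (A(D, f) = D - 1*(-16) = D + 16 = 16 + D)
d(r) = r²
(d(-213) + 11723)/(A(-131, 0) + 27626) = ((-213)² + 11723)/((16 - 131) + 27626) = (45369 + 11723)/(-115 + 27626) = 57092/27511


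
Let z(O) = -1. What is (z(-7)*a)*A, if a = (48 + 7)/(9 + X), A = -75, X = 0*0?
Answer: 1375/3 ≈ 458.33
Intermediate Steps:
X = 0
a = 55/9 (a = (48 + 7)/(9 + 0) = 55/9 ≈ 6.1111)
(z(-7)*a)*A = -1*55/9*(-75) = -55/9*(-75) = 1375/3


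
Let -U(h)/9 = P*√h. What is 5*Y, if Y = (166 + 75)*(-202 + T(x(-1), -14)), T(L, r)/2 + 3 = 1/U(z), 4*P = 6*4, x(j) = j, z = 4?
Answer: -13535765/54 ≈ -2.5066e+5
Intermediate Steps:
P = 6 (P = (6*4)/4 = (¼)*24 = 6)
U(h) = -54*√h
T(L, r) = -325/54 (T(L, r) = -6 + 2/((-54*√4)) = -6 + 2/((-54*2)) = -6 + 2/(-108) = -6 + 2*(-1/108) = -6 - 1/54 = -325/54)
Y = -2707153/54 (Y = (166 + 75)*(-202 - 325/54) = 241*(-11233/54) = -2707153/54 ≈ -50132.)
5*Y = 5*(-2707153/54) = -13535765/54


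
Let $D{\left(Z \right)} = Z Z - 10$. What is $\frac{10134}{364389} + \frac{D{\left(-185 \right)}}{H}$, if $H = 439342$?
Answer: $\frac{5639953821}{53363797346} \approx 0.10569$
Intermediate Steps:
$D{\left(Z \right)} = -10 + Z^{2}$ ($D{\left(Z \right)} = Z^{2} - 10 = -10 + Z^{2}$)
$\frac{10134}{364389} + \frac{D{\left(-185 \right)}}{H} = \frac{10134}{364389} + \frac{-10 + \left(-185\right)^{2}}{439342} = 10134 \cdot \frac{1}{364389} + \left(-10 + 34225\right) \frac{1}{439342} = \frac{3378}{121463} + 34215 \cdot \frac{1}{439342} = \frac{3378}{121463} + \frac{34215}{439342} = \frac{5639953821}{53363797346}$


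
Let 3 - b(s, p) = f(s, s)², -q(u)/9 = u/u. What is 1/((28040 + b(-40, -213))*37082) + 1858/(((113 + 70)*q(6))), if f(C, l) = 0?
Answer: -1932116595661/1712699696322 ≈ -1.1281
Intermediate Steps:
q(u) = -9 (q(u) = -9*u/u = -9*1 = -9)
b(s, p) = 3 (b(s, p) = 3 - 1*0² = 3 - 1*0 = 3 + 0 = 3)
1/((28040 + b(-40, -213))*37082) + 1858/(((113 + 70)*q(6))) = 1/((28040 + 3)*37082) + 1858/(((113 + 70)*(-9))) = (1/37082)/28043 + 1858/((183*(-9))) = (1/28043)*(1/37082) + 1858/(-1647) = 1/1039890526 + 1858*(-1/1647) = 1/1039890526 - 1858/1647 = -1932116595661/1712699696322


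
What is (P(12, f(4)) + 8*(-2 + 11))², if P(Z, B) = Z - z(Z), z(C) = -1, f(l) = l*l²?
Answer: 7225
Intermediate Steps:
f(l) = l³
P(Z, B) = 1 + Z (P(Z, B) = Z - 1*(-1) = Z + 1 = 1 + Z)
(P(12, f(4)) + 8*(-2 + 11))² = ((1 + 12) + 8*(-2 + 11))² = (13 + 8*9)² = (13 + 72)² = 85² = 7225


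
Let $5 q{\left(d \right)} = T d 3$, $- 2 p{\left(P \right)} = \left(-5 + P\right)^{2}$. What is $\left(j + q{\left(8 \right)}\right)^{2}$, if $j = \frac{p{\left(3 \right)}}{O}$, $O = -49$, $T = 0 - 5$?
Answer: $\frac{1378276}{2401} \approx 574.04$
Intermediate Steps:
$p{\left(P \right)} = - \frac{\left(-5 + P\right)^{2}}{2}$
$T = -5$
$j = \frac{2}{49}$ ($j = \frac{\left(- \frac{1}{2}\right) \left(-5 + 3\right)^{2}}{-49} = - \frac{\left(-2\right)^{2}}{2} \left(- \frac{1}{49}\right) = \left(- \frac{1}{2}\right) 4 \left(- \frac{1}{49}\right) = \left(-2\right) \left(- \frac{1}{49}\right) = \frac{2}{49} \approx 0.040816$)
$q{\left(d \right)} = - 3 d$ ($q{\left(d \right)} = \frac{- 5 d 3}{5} = \frac{\left(-15\right) d}{5} = - 3 d$)
$\left(j + q{\left(8 \right)}\right)^{2} = \left(\frac{2}{49} - 24\right)^{2} = \left(- \frac{1174}{49}\right)^{2} = \frac{1378276}{2401}$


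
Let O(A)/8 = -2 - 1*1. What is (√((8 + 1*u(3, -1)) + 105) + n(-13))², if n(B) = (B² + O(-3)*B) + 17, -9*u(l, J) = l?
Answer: 744350/3 + 4316*√6 ≈ 2.5869e+5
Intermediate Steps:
u(l, J) = -l/9
O(A) = -24 (O(A) = 8*(-2 - 1*1) = 8*(-2 - 1) = 8*(-3) = -24)
n(B) = 17 + B² - 24*B (n(B) = (B² - 24*B) + 17 = 17 + B² - 24*B)
(√((8 + 1*u(3, -1)) + 105) + n(-13))² = (√((8 + 1*(-⅑*3)) + 105) + (17 + (-13)² - 24*(-13)))² = (√((8 + 1*(-⅓)) + 105) + (17 + 169 + 312))² = (√((8 - ⅓) + 105) + 498)² = (√(23/3 + 105) + 498)² = (√(338/3) + 498)² = (13*√6/3 + 498)² = (498 + 13*√6/3)²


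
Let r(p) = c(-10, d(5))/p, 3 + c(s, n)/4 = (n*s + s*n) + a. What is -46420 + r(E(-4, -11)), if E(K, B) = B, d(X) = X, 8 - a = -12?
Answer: -510288/11 ≈ -46390.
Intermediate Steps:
a = 20 (a = 8 - 1*(-12) = 8 + 12 = 20)
c(s, n) = 68 + 8*n*s (c(s, n) = -12 + 4*((n*s + s*n) + 20) = -12 + 4*((n*s + n*s) + 20) = -12 + 4*(2*n*s + 20) = -12 + 4*(20 + 2*n*s) = -12 + (80 + 8*n*s) = 68 + 8*n*s)
r(p) = -332/p (r(p) = (68 + 8*5*(-10))/p = (68 - 400)/p = -332/p)
-46420 + r(E(-4, -11)) = -46420 - 332/(-11) = -46420 - 332*(-1/11) = -46420 + 332/11 = -510288/11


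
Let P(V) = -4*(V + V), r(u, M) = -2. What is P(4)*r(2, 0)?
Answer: 64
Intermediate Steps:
P(V) = -8*V
P(4)*r(2, 0) = -8*4*(-2) = -32*(-2) = 64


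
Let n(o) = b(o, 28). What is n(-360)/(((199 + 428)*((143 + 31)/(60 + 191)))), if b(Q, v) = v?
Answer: 3514/54549 ≈ 0.064419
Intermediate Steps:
n(o) = 28
n(-360)/(((199 + 428)*((143 + 31)/(60 + 191)))) = 28/(((199 + 428)*((143 + 31)/(60 + 191)))) = 28/((627*(174/251))) = 28/(109098/251) = 28*(251/109098) = 3514/54549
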